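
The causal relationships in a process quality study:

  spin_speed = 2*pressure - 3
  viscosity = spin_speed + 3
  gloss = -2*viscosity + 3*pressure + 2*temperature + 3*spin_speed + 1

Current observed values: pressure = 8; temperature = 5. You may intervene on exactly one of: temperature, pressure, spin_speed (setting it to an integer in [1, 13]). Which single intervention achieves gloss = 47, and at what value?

set pressure = 9

Intervening on temperature: gloss = 2*temperature + 32. Reaching 47 requires temperature = 15/2, not an integer.
Intervening on pressure: with other inputs at their observed values, gloss = 5*pressure + 2. Solving for 47 gives pressure = 9, within [1, 13].
Intervening on spin_speed: gloss = spin_speed + 29. Reaching 47 requires spin_speed = 18, outside [1, 13].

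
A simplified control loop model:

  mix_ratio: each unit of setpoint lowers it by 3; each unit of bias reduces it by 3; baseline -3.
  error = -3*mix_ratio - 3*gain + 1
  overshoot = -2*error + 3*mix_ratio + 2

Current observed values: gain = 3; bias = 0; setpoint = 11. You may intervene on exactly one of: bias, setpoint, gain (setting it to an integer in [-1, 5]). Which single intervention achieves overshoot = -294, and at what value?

set gain = 5

Intervening on bias: overshoot = -27*bias - 306. Reaching -294 requires bias = -4/9, not an integer.
Intervening on setpoint: overshoot = -27*setpoint - 9. Reaching -294 requires setpoint = 95/9, not an integer.
Intervening on gain: with other inputs at their observed values, overshoot = 6*gain - 324. Solving for -294 gives gain = 5, within [-1, 5].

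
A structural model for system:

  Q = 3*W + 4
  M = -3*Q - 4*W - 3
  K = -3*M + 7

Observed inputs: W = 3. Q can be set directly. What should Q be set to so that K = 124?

Intervening on Q fixes its value directly, overriding its dependence on W.
Substituting into the M equation gives M = -3*Q - 15.
Substituting into the K equation gives K = 9*Q + 52.
Solve 9*Q + 52 = 124: Q = (124 - 52) / 9 = 8.

Q = 8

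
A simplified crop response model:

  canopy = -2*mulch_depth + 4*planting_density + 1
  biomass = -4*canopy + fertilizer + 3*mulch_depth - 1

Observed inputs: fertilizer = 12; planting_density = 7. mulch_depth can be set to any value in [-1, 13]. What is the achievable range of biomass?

-116 to 38

Substituting into the canopy equation gives canopy = -2*mulch_depth + 29.
This gives biomass = 11*mulch_depth - 105.
Linear in mulch_depth, so extremes are at the endpoints: mulch_depth = -1 gives biomass = -116; mulch_depth = 13 gives biomass = 38.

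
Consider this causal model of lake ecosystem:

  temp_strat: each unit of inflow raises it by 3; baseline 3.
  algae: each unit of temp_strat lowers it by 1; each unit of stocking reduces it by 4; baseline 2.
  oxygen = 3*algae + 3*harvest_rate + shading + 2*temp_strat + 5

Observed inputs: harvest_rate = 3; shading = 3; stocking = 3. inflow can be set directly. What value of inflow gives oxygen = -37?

Substituting into the algae equation gives algae = -3*inflow - 13.
Substituting into the oxygen equation gives oxygen = -3*inflow - 16.
Solve -3*inflow - 16 = -37: inflow = (-37 + 16) / -3 = 7.

inflow = 7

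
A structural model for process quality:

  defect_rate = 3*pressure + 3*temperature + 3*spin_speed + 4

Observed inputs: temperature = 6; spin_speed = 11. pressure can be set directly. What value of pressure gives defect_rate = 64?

pressure = 3

Substituting into the defect_rate equation gives defect_rate = 3*pressure + 55.
Solve 3*pressure + 55 = 64: pressure = (64 - 55) / 3 = 3.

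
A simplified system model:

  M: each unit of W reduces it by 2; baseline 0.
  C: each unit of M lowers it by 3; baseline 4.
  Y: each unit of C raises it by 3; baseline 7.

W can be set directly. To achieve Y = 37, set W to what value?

Substituting into the C equation gives C = 6*W + 4.
Substituting into the Y equation gives Y = 18*W + 19.
Solve 18*W + 19 = 37: W = (37 - 19) / 18 = 1.

W = 1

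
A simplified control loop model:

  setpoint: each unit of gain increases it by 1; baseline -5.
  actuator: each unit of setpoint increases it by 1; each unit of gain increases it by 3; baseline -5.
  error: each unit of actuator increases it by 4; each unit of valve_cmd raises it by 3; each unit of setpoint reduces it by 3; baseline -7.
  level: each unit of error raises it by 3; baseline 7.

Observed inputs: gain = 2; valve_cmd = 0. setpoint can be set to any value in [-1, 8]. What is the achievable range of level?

-5 to 22

Intervening on setpoint fixes its value directly, overriding its dependence on gain.
Substituting into the actuator equation gives actuator = setpoint + 1.
This gives error = setpoint - 3.
So level = 3*setpoint - 2.
Linear in setpoint, so extremes are at the endpoints: setpoint = -1 gives level = -5; setpoint = 8 gives level = 22.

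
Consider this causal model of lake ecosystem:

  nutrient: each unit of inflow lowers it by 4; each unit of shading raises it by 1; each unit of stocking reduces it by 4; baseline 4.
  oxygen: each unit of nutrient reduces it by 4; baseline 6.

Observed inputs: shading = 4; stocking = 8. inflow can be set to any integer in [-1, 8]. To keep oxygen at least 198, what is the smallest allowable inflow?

Substituting into the nutrient equation gives nutrient = -4*inflow - 24.
Substituting into the oxygen equation gives oxygen = 16*inflow + 102.
Require 16*inflow + 102 ≥ 198, so inflow ≥ 6.
The smallest integer in [-1, 8] satisfying this is 6.

inflow = 6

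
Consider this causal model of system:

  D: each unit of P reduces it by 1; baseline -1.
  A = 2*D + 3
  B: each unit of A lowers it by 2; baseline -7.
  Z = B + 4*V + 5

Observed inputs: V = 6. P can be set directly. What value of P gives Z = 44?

P = 6

Substituting into the A equation gives A = -2*P + 1.
This gives B = 4*P - 9.
This gives Z = 4*P + 20.
Solve 4*P + 20 = 44: P = (44 - 20) / 4 = 6.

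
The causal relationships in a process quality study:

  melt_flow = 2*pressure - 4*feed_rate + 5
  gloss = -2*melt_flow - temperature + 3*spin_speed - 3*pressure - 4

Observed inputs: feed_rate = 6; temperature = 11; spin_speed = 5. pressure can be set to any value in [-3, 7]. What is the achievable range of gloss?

Substituting into the melt_flow equation gives melt_flow = 2*pressure - 19.
Substituting into the gloss equation gives gloss = -7*pressure + 38.
Linear in pressure, so extremes are at the endpoints: pressure = -3 gives gloss = 59; pressure = 7 gives gloss = -11.

-11 to 59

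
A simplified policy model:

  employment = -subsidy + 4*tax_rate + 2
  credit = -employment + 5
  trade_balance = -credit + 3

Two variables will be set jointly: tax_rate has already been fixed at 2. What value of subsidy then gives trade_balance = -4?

With tax_rate held at 2:
Substituting into the employment equation gives employment = -subsidy + 10.
Substituting into the credit equation gives credit = subsidy - 5.
Substituting into the trade_balance equation gives trade_balance = -subsidy + 8.
Solve -subsidy + 8 = -4: subsidy = (-4 - 8) / -1 = 12.

subsidy = 12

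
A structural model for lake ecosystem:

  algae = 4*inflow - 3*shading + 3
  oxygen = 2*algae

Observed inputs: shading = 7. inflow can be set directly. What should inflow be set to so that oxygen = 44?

inflow = 10

Substituting into the algae equation gives algae = 4*inflow - 18.
Substituting into the oxygen equation gives oxygen = 8*inflow - 36.
Solve 8*inflow - 36 = 44: inflow = (44 + 36) / 8 = 10.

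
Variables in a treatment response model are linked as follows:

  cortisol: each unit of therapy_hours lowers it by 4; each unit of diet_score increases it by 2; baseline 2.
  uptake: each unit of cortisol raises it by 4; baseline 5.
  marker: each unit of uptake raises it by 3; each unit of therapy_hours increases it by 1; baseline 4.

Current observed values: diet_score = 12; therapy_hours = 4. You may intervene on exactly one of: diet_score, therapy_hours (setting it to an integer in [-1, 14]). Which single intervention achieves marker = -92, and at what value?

Intervening on diet_score: marker = 24*diet_score - 145. Reaching -92 requires diet_score = 53/24, not an integer.
Intervening on therapy_hours: with other inputs at their observed values, marker = -47*therapy_hours + 331. Solving for -92 gives therapy_hours = 9, within [-1, 14].

set therapy_hours = 9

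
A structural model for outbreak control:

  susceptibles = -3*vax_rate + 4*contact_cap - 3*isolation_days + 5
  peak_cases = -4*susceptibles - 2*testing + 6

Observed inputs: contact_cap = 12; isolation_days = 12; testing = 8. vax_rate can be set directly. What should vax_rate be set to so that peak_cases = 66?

vax_rate = 12

Substituting into the susceptibles equation gives susceptibles = -3*vax_rate + 17.
Substituting into the peak_cases equation gives peak_cases = 12*vax_rate - 78.
Solve 12*vax_rate - 78 = 66: vax_rate = (66 + 78) / 12 = 12.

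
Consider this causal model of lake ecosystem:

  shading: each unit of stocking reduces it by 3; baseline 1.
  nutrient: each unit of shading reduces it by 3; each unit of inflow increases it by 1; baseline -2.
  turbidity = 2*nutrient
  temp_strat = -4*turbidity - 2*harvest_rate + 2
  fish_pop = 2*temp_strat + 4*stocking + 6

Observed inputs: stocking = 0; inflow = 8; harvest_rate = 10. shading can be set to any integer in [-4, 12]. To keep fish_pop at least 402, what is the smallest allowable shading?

shading = 11

Intervening on shading fixes its value directly, overriding its dependence on stocking.
Substituting into the nutrient equation gives nutrient = -3*shading + 6.
turbidity becomes -6*shading + 12.
temp_strat becomes 24*shading - 66.
Substituting into the fish_pop equation gives fish_pop = 48*shading - 126.
Require 48*shading - 126 ≥ 402, so shading ≥ 11.
The smallest integer in [-4, 12] satisfying this is 11.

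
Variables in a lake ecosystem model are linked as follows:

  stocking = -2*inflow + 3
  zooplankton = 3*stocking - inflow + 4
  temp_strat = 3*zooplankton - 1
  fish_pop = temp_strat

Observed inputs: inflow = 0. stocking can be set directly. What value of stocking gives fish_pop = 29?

Intervening on stocking fixes its value directly, overriding its dependence on inflow.
Substituting into the zooplankton equation gives zooplankton = 3*stocking + 4.
So temp_strat = 9*stocking + 11.
This gives fish_pop = 9*stocking + 11.
Solve 9*stocking + 11 = 29: stocking = (29 - 11) / 9 = 2.

stocking = 2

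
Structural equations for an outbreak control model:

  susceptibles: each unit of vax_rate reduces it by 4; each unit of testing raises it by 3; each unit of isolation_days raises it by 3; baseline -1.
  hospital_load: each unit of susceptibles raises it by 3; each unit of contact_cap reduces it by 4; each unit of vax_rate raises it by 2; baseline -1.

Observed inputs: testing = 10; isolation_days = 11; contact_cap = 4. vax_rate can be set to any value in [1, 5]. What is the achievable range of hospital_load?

Substituting into the susceptibles equation gives susceptibles = -4*vax_rate + 62.
Substituting into the hospital_load equation gives hospital_load = -10*vax_rate + 169.
Linear in vax_rate, so extremes are at the endpoints: vax_rate = 1 gives hospital_load = 159; vax_rate = 5 gives hospital_load = 119.

119 to 159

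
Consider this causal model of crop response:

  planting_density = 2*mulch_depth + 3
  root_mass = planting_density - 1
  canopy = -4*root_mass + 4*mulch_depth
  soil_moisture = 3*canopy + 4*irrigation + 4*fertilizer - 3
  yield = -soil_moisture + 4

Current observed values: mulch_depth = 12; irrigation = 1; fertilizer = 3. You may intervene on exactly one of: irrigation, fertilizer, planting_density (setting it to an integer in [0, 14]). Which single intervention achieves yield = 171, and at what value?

set fertilizer = 0

Intervening on irrigation: yield = -4*irrigation + 163. Reaching 171 requires irrigation = -2, outside [0, 14].
Intervening on fertilizer: with other inputs at their observed values, yield = -4*fertilizer + 171. Solving for 171 gives fertilizer = 0, within [0, 14].
Intervening on planting_density: yield = 12*planting_density - 165. Reaching 171 requires planting_density = 28, outside [0, 14].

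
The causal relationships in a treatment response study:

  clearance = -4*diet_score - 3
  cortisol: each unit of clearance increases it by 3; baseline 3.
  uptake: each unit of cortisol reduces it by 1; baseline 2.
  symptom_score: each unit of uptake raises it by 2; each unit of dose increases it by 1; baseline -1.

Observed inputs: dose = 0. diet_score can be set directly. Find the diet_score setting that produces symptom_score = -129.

Substituting into the cortisol equation gives cortisol = -12*diet_score - 6.
This gives uptake = 12*diet_score + 8.
Substituting into the symptom_score equation gives symptom_score = 24*diet_score + 15.
Solve 24*diet_score + 15 = -129: diet_score = (-129 - 15) / 24 = -6.

diet_score = -6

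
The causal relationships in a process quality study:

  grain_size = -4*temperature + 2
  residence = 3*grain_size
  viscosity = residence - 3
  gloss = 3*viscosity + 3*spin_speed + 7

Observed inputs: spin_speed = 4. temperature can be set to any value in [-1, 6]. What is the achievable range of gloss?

-188 to 64

Substituting into the residence equation gives residence = -12*temperature + 6.
viscosity becomes -12*temperature + 3.
Substituting into the gloss equation gives gloss = -36*temperature + 28.
Linear in temperature, so extremes are at the endpoints: temperature = -1 gives gloss = 64; temperature = 6 gives gloss = -188.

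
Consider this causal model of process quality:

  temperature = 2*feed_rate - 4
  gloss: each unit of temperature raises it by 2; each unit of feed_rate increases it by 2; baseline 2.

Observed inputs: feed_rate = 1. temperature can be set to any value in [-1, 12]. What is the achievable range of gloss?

2 to 28

Intervening on temperature fixes its value directly, overriding its dependence on feed_rate.
Substituting into the gloss equation gives gloss = 2*temperature + 4.
Linear in temperature, so extremes are at the endpoints: temperature = -1 gives gloss = 2; temperature = 12 gives gloss = 28.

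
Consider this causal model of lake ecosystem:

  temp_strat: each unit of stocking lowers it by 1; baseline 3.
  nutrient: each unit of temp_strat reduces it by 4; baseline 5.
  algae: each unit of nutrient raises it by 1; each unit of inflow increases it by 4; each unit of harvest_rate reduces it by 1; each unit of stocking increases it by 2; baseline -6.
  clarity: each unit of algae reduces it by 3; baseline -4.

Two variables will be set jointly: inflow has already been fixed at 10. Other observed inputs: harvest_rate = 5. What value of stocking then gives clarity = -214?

With inflow held at 10:
Substituting into the nutrient equation gives nutrient = 4*stocking - 7.
This gives algae = 6*stocking + 22.
So clarity = -18*stocking - 70.
Solve -18*stocking - 70 = -214: stocking = (-214 + 70) / -18 = 8.

stocking = 8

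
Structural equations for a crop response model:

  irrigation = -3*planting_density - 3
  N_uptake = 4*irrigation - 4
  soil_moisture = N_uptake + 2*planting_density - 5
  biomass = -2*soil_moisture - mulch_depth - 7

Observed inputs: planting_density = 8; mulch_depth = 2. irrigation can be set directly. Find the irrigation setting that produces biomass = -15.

irrigation = -1

Intervening on irrigation fixes its value directly, overriding its dependence on planting_density.
Substituting into the soil_moisture equation gives soil_moisture = 4*irrigation + 7.
So biomass = -8*irrigation - 23.
Solve -8*irrigation - 23 = -15: irrigation = (-15 + 23) / -8 = -1.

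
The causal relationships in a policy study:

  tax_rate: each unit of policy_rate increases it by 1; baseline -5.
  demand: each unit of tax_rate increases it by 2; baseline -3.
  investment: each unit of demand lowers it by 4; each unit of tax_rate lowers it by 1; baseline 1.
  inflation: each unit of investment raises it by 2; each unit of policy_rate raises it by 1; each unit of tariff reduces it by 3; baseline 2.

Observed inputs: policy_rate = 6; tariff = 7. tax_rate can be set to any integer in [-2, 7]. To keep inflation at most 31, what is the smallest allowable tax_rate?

Intervening on tax_rate fixes its value directly, overriding its dependence on policy_rate.
Substituting into the investment equation gives investment = -9*tax_rate + 13.
This gives inflation = -18*tax_rate + 13.
Require -18*tax_rate + 13 ≤ 31, so tax_rate ≥ -1.
The smallest integer in [-2, 7] satisfying this is -1.

tax_rate = -1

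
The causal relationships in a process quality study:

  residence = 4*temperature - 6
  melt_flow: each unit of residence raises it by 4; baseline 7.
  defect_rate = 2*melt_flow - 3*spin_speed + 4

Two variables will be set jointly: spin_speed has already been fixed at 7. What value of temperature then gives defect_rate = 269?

temperature = 10

With spin_speed held at 7:
Substituting into the melt_flow equation gives melt_flow = 16*temperature - 17.
So defect_rate = 32*temperature - 51.
Solve 32*temperature - 51 = 269: temperature = (269 + 51) / 32 = 10.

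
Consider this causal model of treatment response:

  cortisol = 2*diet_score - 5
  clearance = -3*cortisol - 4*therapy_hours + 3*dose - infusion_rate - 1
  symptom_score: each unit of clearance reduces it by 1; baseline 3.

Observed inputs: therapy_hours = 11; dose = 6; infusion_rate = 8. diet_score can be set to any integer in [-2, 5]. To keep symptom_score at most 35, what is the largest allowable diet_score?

diet_score = 2

Substituting into the clearance equation gives clearance = -6*diet_score - 20.
So symptom_score = 6*diet_score + 23.
Require 6*diet_score + 23 ≤ 35, so diet_score ≤ 2.
The largest integer in [-2, 5] satisfying this is 2.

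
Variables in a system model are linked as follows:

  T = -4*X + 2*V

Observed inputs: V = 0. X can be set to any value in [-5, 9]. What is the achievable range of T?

-36 to 20

Substituting into the T equation gives T = -4*X.
Linear in X, so extremes are at the endpoints: X = -5 gives T = 20; X = 9 gives T = -36.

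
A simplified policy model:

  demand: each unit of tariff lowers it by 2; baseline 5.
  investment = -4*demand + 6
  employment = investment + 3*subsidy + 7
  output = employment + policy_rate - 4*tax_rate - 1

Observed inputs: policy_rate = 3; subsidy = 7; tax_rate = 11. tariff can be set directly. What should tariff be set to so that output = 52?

Substituting into the investment equation gives investment = 8*tariff - 14.
This gives employment = 8*tariff + 14.
output becomes 8*tariff - 28.
Solve 8*tariff - 28 = 52: tariff = (52 + 28) / 8 = 10.

tariff = 10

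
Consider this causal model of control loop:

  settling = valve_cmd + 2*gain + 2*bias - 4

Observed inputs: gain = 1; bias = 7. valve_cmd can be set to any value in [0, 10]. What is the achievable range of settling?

Substituting into the settling equation gives settling = valve_cmd + 12.
Linear in valve_cmd, so extremes are at the endpoints: valve_cmd = 0 gives settling = 12; valve_cmd = 10 gives settling = 22.

12 to 22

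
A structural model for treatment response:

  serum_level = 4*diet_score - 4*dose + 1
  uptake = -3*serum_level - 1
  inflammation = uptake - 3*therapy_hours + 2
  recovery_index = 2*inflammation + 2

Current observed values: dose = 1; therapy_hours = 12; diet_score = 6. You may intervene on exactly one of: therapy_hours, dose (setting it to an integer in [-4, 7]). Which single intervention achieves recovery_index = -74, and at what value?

Intervening on therapy_hours: recovery_index = -6*therapy_hours - 122. Reaching -74 requires therapy_hours = -8, outside [-4, 7].
Intervening on dose: with other inputs at their observed values, recovery_index = 24*dose - 218. Solving for -74 gives dose = 6, within [-4, 7].

set dose = 6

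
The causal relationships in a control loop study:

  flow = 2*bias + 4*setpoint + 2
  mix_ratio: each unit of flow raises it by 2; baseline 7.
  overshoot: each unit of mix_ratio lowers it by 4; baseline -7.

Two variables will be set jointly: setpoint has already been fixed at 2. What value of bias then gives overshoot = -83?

With setpoint held at 2:
Substituting into the flow equation gives flow = 2*bias + 10.
Substituting into the mix_ratio equation gives mix_ratio = 4*bias + 27.
Substituting into the overshoot equation gives overshoot = -16*bias - 115.
Solve -16*bias - 115 = -83: bias = (-83 + 115) / -16 = -2.

bias = -2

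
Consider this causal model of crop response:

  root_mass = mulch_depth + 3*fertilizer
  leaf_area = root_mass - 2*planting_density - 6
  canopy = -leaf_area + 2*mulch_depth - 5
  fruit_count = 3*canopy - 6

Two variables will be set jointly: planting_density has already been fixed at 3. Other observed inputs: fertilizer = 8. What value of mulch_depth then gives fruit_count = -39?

With planting_density held at 3:
Substituting into the root_mass equation gives root_mass = mulch_depth + 24.
leaf_area becomes mulch_depth + 12.
Substituting into the canopy equation gives canopy = mulch_depth - 17.
Substituting into the fruit_count equation gives fruit_count = 3*mulch_depth - 57.
Solve 3*mulch_depth - 57 = -39: mulch_depth = (-39 + 57) / 3 = 6.

mulch_depth = 6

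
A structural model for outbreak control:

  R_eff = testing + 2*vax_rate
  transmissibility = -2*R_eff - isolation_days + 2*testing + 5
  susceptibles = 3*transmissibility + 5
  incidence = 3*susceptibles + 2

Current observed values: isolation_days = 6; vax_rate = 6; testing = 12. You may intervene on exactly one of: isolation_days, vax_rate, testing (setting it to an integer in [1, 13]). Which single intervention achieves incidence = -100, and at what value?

set vax_rate = 3

Intervening on isolation_days: incidence = -9*isolation_days - 154. Reaching -100 requires isolation_days = -6, outside [1, 13].
Intervening on vax_rate: with other inputs at their observed values, incidence = -36*vax_rate + 8. Solving for -100 gives vax_rate = 3, within [1, 13].
Intervening on testing: the paths from testing to incidence cancel (net effect zero), leaving incidence = -208; -100 is unreachable this way.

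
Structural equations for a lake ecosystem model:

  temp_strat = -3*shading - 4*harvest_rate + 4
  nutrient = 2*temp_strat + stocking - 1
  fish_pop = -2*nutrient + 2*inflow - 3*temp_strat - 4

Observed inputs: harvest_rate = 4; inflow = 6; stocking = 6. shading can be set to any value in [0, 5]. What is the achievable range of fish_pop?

82 to 187

Substituting into the temp_strat equation gives temp_strat = -3*shading - 12.
Substituting into the nutrient equation gives nutrient = -6*shading - 19.
So fish_pop = 21*shading + 82.
Linear in shading, so extremes are at the endpoints: shading = 0 gives fish_pop = 82; shading = 5 gives fish_pop = 187.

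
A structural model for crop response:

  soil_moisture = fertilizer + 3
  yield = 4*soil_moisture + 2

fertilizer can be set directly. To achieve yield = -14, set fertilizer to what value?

fertilizer = -7

Substituting into the yield equation gives yield = 4*fertilizer + 14.
Solve 4*fertilizer + 14 = -14: fertilizer = (-14 - 14) / 4 = -7.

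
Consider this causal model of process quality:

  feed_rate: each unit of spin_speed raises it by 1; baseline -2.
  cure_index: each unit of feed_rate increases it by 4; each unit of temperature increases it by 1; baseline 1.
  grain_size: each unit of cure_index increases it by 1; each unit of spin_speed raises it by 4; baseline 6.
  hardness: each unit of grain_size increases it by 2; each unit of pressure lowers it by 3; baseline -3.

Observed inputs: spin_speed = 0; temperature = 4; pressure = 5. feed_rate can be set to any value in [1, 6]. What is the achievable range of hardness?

12 to 52

Intervening on feed_rate fixes its value directly, overriding its dependence on spin_speed.
Substituting into the cure_index equation gives cure_index = 4*feed_rate + 5.
grain_size becomes 4*feed_rate + 11.
Substituting into the hardness equation gives hardness = 8*feed_rate + 4.
Linear in feed_rate, so extremes are at the endpoints: feed_rate = 1 gives hardness = 12; feed_rate = 6 gives hardness = 52.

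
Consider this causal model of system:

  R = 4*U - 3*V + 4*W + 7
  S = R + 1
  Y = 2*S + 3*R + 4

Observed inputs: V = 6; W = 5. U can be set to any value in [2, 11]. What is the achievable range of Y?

91 to 271

Substituting into the R equation gives R = 4*U + 9.
So S = 4*U + 10.
So Y = 20*U + 51.
Linear in U, so extremes are at the endpoints: U = 2 gives Y = 91; U = 11 gives Y = 271.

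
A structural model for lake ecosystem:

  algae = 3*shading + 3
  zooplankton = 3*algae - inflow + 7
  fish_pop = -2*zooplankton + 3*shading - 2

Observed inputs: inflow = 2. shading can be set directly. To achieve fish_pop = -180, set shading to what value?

Substituting into the zooplankton equation gives zooplankton = 9*shading + 14.
Substituting into the fish_pop equation gives fish_pop = -15*shading - 30.
Solve -15*shading - 30 = -180: shading = (-180 + 30) / -15 = 10.

shading = 10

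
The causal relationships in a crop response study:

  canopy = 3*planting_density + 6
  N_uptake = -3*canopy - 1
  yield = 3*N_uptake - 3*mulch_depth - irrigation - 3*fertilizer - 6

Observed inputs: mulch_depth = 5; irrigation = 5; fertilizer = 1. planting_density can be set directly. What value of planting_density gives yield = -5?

planting_density = -3

Substituting into the N_uptake equation gives N_uptake = -9*planting_density - 19.
Substituting into the yield equation gives yield = -27*planting_density - 86.
Solve -27*planting_density - 86 = -5: planting_density = (-5 + 86) / -27 = -3.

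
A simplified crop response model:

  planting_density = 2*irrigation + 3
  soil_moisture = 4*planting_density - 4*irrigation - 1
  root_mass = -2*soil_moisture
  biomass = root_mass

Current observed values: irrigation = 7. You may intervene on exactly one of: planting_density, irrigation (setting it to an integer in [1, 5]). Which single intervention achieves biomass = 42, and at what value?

Intervening on planting_density: with other inputs at their observed values, biomass = -8*planting_density + 58. Solving for 42 gives planting_density = 2, within [1, 5].
Intervening on irrigation: biomass = -8*irrigation - 22. Reaching 42 requires irrigation = -8, outside [1, 5].

set planting_density = 2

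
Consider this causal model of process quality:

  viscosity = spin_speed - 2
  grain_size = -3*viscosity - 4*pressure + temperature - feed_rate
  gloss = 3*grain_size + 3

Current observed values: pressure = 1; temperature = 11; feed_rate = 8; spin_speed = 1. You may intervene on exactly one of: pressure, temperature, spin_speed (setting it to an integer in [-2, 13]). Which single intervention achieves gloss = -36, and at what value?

set spin_speed = 6

Intervening on pressure: gloss = -12*pressure + 21. Reaching -36 requires pressure = 19/4, not an integer.
Intervening on temperature: gloss = 3*temperature - 24. Reaching -36 requires temperature = -4, outside [-2, 13].
Intervening on spin_speed: with other inputs at their observed values, gloss = -9*spin_speed + 18. Solving for -36 gives spin_speed = 6, within [-2, 13].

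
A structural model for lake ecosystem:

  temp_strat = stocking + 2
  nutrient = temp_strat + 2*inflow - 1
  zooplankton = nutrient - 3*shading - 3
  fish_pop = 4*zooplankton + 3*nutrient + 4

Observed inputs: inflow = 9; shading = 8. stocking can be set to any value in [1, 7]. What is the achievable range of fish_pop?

Substituting into the nutrient equation gives nutrient = stocking + 19.
Substituting into the zooplankton equation gives zooplankton = stocking - 8.
This gives fish_pop = 7*stocking + 29.
Linear in stocking, so extremes are at the endpoints: stocking = 1 gives fish_pop = 36; stocking = 7 gives fish_pop = 78.

36 to 78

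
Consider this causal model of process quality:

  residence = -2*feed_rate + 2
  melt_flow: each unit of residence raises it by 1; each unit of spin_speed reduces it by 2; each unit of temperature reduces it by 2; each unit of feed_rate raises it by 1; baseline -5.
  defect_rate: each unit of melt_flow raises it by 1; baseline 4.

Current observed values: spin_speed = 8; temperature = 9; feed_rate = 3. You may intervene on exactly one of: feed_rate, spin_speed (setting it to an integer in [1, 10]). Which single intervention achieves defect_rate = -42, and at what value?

Intervening on feed_rate: with other inputs at their observed values, defect_rate = -feed_rate - 33. Solving for -42 gives feed_rate = 9, within [1, 10].
Intervening on spin_speed: defect_rate = -2*spin_speed - 20. Reaching -42 requires spin_speed = 11, outside [1, 10].

set feed_rate = 9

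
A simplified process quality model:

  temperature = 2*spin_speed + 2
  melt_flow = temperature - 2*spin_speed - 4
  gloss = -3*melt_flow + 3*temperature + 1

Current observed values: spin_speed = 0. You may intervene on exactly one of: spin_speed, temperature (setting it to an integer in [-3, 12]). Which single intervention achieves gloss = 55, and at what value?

set spin_speed = 7

Intervening on spin_speed: with other inputs at their observed values, gloss = 6*spin_speed + 13. Solving for 55 gives spin_speed = 7, within [-3, 12].
Intervening on temperature: the paths from temperature to gloss cancel (net effect zero), leaving gloss = 13; 55 is unreachable this way.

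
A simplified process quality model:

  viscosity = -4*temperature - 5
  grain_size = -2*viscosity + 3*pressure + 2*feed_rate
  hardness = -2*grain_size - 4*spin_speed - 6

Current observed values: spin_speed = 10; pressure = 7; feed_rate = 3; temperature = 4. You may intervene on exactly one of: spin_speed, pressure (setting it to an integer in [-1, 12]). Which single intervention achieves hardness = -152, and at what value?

set spin_speed = 2

Intervening on spin_speed: with other inputs at their observed values, hardness = -4*spin_speed - 144. Solving for -152 gives spin_speed = 2, within [-1, 12].
Intervening on pressure: hardness = -6*pressure - 142. Reaching -152 requires pressure = 5/3, not an integer.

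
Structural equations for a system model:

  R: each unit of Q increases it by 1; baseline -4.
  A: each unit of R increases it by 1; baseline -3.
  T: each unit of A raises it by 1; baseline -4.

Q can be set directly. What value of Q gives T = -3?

Substituting into the A equation gives A = Q - 7.
This gives T = Q - 11.
Solve Q - 11 = -3: Q = (-3 + 11) / 1 = 8.

Q = 8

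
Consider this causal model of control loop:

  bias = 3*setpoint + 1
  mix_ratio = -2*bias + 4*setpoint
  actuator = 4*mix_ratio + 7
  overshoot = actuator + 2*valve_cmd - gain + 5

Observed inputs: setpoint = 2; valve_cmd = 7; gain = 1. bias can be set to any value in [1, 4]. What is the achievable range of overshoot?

25 to 49

Intervening on bias fixes its value directly, overriding its dependence on setpoint.
Substituting into the mix_ratio equation gives mix_ratio = -2*bias + 8.
This gives actuator = -8*bias + 39.
Substituting into the overshoot equation gives overshoot = -8*bias + 57.
Linear in bias, so extremes are at the endpoints: bias = 1 gives overshoot = 49; bias = 4 gives overshoot = 25.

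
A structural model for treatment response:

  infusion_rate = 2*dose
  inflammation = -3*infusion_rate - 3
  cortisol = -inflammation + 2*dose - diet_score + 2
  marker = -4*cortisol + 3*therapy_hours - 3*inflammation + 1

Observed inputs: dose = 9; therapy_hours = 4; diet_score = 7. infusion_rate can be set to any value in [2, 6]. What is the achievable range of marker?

Intervening on infusion_rate fixes its value directly, overriding its dependence on dose.
Substituting into the cortisol equation gives cortisol = 3*infusion_rate + 16.
Substituting into the marker equation gives marker = -3*infusion_rate - 42.
Linear in infusion_rate, so extremes are at the endpoints: infusion_rate = 2 gives marker = -48; infusion_rate = 6 gives marker = -60.

-60 to -48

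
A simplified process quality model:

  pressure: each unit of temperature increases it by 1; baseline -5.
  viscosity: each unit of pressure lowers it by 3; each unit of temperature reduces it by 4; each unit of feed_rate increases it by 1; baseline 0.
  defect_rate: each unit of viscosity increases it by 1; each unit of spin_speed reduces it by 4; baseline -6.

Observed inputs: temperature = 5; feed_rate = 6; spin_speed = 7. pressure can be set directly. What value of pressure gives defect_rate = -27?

pressure = -7

Intervening on pressure fixes its value directly, overriding its dependence on temperature.
Substituting into the viscosity equation gives viscosity = -3*pressure - 14.
Substituting into the defect_rate equation gives defect_rate = -3*pressure - 48.
Solve -3*pressure - 48 = -27: pressure = (-27 + 48) / -3 = -7.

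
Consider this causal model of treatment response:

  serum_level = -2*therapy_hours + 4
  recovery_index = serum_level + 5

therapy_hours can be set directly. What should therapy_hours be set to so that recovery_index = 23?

therapy_hours = -7

Substituting into the recovery_index equation gives recovery_index = -2*therapy_hours + 9.
Solve -2*therapy_hours + 9 = 23: therapy_hours = (23 - 9) / -2 = -7.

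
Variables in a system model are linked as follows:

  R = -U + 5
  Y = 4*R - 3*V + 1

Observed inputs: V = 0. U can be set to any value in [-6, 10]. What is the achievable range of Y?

-19 to 45

Substituting into the Y equation gives Y = -4*U + 21.
Linear in U, so extremes are at the endpoints: U = -6 gives Y = 45; U = 10 gives Y = -19.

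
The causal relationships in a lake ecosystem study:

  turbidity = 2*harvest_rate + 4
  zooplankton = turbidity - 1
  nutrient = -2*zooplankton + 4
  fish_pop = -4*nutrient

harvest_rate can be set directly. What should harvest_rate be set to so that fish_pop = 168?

harvest_rate = 10

Substituting into the zooplankton equation gives zooplankton = 2*harvest_rate + 3.
So nutrient = -4*harvest_rate - 2.
This gives fish_pop = 16*harvest_rate + 8.
Solve 16*harvest_rate + 8 = 168: harvest_rate = (168 - 8) / 16 = 10.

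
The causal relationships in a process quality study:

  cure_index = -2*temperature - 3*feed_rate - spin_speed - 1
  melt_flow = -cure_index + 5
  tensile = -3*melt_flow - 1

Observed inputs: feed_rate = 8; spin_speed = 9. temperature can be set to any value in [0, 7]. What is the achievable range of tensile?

-160 to -118

Substituting into the cure_index equation gives cure_index = -2*temperature - 34.
Substituting into the melt_flow equation gives melt_flow = 2*temperature + 39.
Substituting into the tensile equation gives tensile = -6*temperature - 118.
Linear in temperature, so extremes are at the endpoints: temperature = 0 gives tensile = -118; temperature = 7 gives tensile = -160.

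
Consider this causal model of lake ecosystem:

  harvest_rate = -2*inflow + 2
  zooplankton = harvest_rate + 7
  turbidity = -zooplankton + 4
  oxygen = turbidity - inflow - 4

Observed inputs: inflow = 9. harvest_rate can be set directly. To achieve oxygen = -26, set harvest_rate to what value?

Intervening on harvest_rate fixes its value directly, overriding its dependence on inflow.
Substituting into the turbidity equation gives turbidity = -harvest_rate - 3.
Substituting into the oxygen equation gives oxygen = -harvest_rate - 16.
Solve -harvest_rate - 16 = -26: harvest_rate = (-26 + 16) / -1 = 10.

harvest_rate = 10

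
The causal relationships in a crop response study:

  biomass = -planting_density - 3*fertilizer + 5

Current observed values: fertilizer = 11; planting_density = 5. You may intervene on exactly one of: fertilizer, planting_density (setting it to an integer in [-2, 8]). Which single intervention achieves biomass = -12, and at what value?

set fertilizer = 4

Intervening on fertilizer: with other inputs at their observed values, biomass = -3*fertilizer. Solving for -12 gives fertilizer = 4, within [-2, 8].
Intervening on planting_density: biomass = -planting_density - 28. Reaching -12 requires planting_density = -16, outside [-2, 8].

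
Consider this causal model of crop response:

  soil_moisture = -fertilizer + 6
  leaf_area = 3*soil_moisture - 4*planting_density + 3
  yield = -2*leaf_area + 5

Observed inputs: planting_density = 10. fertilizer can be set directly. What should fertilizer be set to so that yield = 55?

Substituting into the leaf_area equation gives leaf_area = -3*fertilizer - 19.
Substituting into the yield equation gives yield = 6*fertilizer + 43.
Solve 6*fertilizer + 43 = 55: fertilizer = (55 - 43) / 6 = 2.

fertilizer = 2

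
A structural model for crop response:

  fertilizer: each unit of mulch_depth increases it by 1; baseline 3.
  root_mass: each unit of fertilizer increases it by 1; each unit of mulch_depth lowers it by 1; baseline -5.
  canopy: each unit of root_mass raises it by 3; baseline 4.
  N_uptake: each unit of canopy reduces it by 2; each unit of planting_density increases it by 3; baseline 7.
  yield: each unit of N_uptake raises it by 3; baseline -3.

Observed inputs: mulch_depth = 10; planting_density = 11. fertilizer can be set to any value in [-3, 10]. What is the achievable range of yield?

Intervening on fertilizer fixes its value directly, overriding its dependence on mulch_depth.
Substituting into the root_mass equation gives root_mass = fertilizer - 15.
So canopy = 3*fertilizer - 41.
Substituting into the N_uptake equation gives N_uptake = -6*fertilizer + 122.
So yield = -18*fertilizer + 363.
Linear in fertilizer, so extremes are at the endpoints: fertilizer = -3 gives yield = 417; fertilizer = 10 gives yield = 183.

183 to 417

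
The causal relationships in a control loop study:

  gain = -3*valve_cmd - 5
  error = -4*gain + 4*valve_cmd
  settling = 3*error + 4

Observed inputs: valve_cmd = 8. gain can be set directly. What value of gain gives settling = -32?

Intervening on gain fixes its value directly, overriding its dependence on valve_cmd.
Substituting into the error equation gives error = -4*gain + 32.
This gives settling = -12*gain + 100.
Solve -12*gain + 100 = -32: gain = (-32 - 100) / -12 = 11.

gain = 11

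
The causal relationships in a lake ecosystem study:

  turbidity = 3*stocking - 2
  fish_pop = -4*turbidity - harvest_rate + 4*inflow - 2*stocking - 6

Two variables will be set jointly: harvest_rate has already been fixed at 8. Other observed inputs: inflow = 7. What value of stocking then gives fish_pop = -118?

With harvest_rate held at 8:
Substituting into the fish_pop equation gives fish_pop = -14*stocking + 22.
Solve -14*stocking + 22 = -118: stocking = (-118 - 22) / -14 = 10.

stocking = 10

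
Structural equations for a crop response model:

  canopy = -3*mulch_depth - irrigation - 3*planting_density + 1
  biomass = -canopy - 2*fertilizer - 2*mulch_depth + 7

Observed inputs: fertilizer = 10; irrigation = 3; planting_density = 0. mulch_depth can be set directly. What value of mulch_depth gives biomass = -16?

mulch_depth = -5

Substituting into the canopy equation gives canopy = -3*mulch_depth - 2.
Substituting into the biomass equation gives biomass = mulch_depth - 11.
Solve mulch_depth - 11 = -16: mulch_depth = (-16 + 11) / 1 = -5.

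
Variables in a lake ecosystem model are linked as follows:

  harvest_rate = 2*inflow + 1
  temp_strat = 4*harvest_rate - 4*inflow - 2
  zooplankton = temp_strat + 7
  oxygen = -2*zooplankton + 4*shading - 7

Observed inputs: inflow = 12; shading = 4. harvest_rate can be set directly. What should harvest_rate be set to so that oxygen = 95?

Intervening on harvest_rate fixes its value directly, overriding its dependence on inflow.
Substituting into the temp_strat equation gives temp_strat = 4*harvest_rate - 50.
Substituting into the zooplankton equation gives zooplankton = 4*harvest_rate - 43.
Substituting into the oxygen equation gives oxygen = -8*harvest_rate + 95.
Solve -8*harvest_rate + 95 = 95: harvest_rate = (95 - 95) / -8 = 0.

harvest_rate = 0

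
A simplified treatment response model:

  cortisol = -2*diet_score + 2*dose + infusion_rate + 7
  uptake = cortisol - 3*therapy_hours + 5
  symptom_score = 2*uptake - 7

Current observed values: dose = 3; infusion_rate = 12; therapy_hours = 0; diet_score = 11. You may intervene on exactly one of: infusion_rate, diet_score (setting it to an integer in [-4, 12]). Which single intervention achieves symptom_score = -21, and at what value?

set infusion_rate = -3

Intervening on infusion_rate: with other inputs at their observed values, symptom_score = 2*infusion_rate - 15. Solving for -21 gives infusion_rate = -3, within [-4, 12].
Intervening on diet_score: symptom_score = -4*diet_score + 53. Reaching -21 requires diet_score = 37/2, not an integer.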